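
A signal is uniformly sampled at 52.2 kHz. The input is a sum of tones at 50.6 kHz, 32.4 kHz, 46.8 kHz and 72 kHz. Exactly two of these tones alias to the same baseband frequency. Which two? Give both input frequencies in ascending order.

fs/2 = 26.1 kHz.
50.6 kHz > fs/2 = 26.1 kHz, folds to fs − 50.6 kHz = 1.6 kHz.
32.4 kHz > fs/2 = 26.1 kHz, folds to fs − 32.4 kHz = 19.8 kHz.
46.8 kHz > fs/2 = 26.1 kHz, folds to fs − 46.8 kHz = 5.4 kHz.
72 kHz mod fs = 19.8 kHz.
19.8 kHz ≤ fs/2 = 26.1 kHz, appears at 19.8 kHz.
32.4 kHz and 72 kHz both map to 19.8 kHz.

32.4 kHz, 72 kHz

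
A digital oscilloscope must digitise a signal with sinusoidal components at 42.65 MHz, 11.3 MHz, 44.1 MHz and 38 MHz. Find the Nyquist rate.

88.2 MHz

Highest-frequency component: 44.1 MHz.
Nyquist rate = 2 × 44.1 MHz = 88.2 MHz.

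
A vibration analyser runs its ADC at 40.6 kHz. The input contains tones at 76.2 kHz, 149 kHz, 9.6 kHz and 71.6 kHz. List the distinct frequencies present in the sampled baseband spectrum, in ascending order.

fs/2 = 20.3 kHz.
76.2 kHz mod fs = 35.6 kHz.
35.6 kHz > fs/2 = 20.3 kHz, folds to fs − 35.6 kHz = 5 kHz.
149 kHz mod fs = 27.2 kHz.
27.2 kHz > fs/2 = 20.3 kHz, folds to fs − 27.2 kHz = 13.4 kHz.
9.6 kHz ≤ fs/2 = 20.3 kHz, passes unchanged.
71.6 kHz mod fs = 31 kHz.
31 kHz > fs/2 = 20.3 kHz, folds to fs − 31 kHz = 9.6 kHz.
Distinct values: {5 kHz, 9.6 kHz, 13.4 kHz}.

5 kHz, 9.6 kHz, 13.4 kHz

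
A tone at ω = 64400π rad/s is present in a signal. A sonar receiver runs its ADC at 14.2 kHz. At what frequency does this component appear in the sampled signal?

3.8 kHz

ω = 64400π rad/s → f = ω/(2π) = 32200 Hz = 32.2 kHz.
32.2 kHz mod fs = 3.8 kHz.
3.8 kHz ≤ fs/2 = 7.1 kHz, appears at 3.8 kHz.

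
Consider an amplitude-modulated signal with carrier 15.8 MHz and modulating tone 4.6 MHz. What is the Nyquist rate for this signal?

40.8 MHz

AM sidebands sit at fc ± fm = 11.2 MHz and 20.4 MHz.
Highest-frequency component: 20.4 MHz.
Nyquist rate = 2 × 20.4 MHz = 40.8 MHz.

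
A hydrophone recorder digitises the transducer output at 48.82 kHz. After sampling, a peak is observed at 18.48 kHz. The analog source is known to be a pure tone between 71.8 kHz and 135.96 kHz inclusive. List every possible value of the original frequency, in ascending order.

79.16 kHz, 116.12 kHz, 127.98 kHz

Frequencies that alias to 18.48 kHz are k·fs ± 18.48 kHz for integer k ≥ 0.
k=0: 18.48 kHz.
k=1: 30.34 kHz, 67.3 kHz.
k=2: 79.16 kHz, 116.12 kHz.
k=3: 127.98 kHz, 164.94 kHz.
k=4: 176.8 kHz, 213.76 kHz.
Within [71.8 kHz, 135.96 kHz]: 79.16 kHz, 116.12 kHz, 127.98 kHz.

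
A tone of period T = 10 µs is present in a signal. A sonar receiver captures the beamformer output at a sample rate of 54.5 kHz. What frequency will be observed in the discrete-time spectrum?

T = 10 µs → f = 1/T = 100 kHz.
100 kHz mod fs = 45.5 kHz.
45.5 kHz > fs/2 = 27.25 kHz, folds to fs − 45.5 kHz = 9 kHz.

9 kHz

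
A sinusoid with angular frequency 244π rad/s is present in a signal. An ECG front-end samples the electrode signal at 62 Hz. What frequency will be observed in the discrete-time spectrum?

ω = 244π rad/s → f = ω/(2π) = 122 Hz.
122 Hz mod fs = 60 Hz.
60 Hz > fs/2 = 31 Hz, folds to fs − 60 Hz = 2 Hz.

2 Hz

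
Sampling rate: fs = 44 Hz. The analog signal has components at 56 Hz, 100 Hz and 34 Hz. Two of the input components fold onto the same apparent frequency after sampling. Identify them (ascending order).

56 Hz, 100 Hz

fs/2 = 22 Hz.
56 Hz mod fs = 12 Hz.
12 Hz ≤ fs/2 = 22 Hz, appears at 12 Hz.
100 Hz mod fs = 12 Hz.
12 Hz ≤ fs/2 = 22 Hz, appears at 12 Hz.
34 Hz > fs/2 = 22 Hz, folds to fs − 34 Hz = 10 Hz.
56 Hz and 100 Hz both map to 12 Hz.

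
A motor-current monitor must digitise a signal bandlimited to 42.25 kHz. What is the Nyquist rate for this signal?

84.5 kHz

Nyquist rate = 2 × 42.25 kHz = 84.5 kHz.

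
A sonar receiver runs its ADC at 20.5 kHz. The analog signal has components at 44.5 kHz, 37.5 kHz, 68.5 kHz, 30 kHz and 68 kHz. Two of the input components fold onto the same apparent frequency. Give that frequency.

3.5 kHz

fs/2 = 10.25 kHz.
44.5 kHz mod fs = 3.5 kHz.
3.5 kHz ≤ fs/2 = 10.25 kHz, appears at 3.5 kHz.
37.5 kHz mod fs = 17 kHz.
17 kHz > fs/2 = 10.25 kHz, folds to fs − 17 kHz = 3.5 kHz.
68.5 kHz mod fs = 7 kHz.
7 kHz ≤ fs/2 = 10.25 kHz, appears at 7 kHz.
30 kHz mod fs = 9.5 kHz.
9.5 kHz ≤ fs/2 = 10.25 kHz, appears at 9.5 kHz.
68 kHz mod fs = 6.5 kHz.
6.5 kHz ≤ fs/2 = 10.25 kHz, appears at 6.5 kHz.
37.5 kHz and 44.5 kHz both map to 3.5 kHz.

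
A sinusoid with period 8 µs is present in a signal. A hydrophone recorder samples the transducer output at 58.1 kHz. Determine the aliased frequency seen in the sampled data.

T = 8 µs → f = 1/T = 125 kHz.
125 kHz mod fs = 8.8 kHz.
8.8 kHz ≤ fs/2 = 29.05 kHz, appears at 8.8 kHz.

8.8 kHz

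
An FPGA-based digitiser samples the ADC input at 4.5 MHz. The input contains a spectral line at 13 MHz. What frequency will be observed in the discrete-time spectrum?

0.5 MHz

13 MHz mod fs = 4 MHz.
4 MHz > fs/2 = 2.25 MHz, folds to fs − 4 MHz = 0.5 MHz.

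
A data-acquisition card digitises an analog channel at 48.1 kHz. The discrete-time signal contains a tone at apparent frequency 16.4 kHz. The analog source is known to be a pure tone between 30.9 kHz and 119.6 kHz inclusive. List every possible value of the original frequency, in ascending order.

Frequencies that alias to 16.4 kHz are k·fs ± 16.4 kHz for integer k ≥ 0.
k=0: 16.4 kHz.
k=1: 31.7 kHz, 64.5 kHz.
k=2: 79.8 kHz, 112.6 kHz.
k=3: 127.9 kHz, 160.7 kHz.
Within [30.9 kHz, 119.6 kHz]: 31.7 kHz, 64.5 kHz, 79.8 kHz, 112.6 kHz.

31.7 kHz, 64.5 kHz, 79.8 kHz, 112.6 kHz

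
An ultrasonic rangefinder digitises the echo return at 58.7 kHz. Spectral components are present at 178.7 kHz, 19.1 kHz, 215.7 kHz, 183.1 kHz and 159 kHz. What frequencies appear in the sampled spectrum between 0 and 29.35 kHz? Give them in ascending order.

2.6 kHz, 7 kHz, 17.1 kHz, 19.1 kHz

fs/2 = 29.35 kHz.
178.7 kHz mod fs = 2.6 kHz.
2.6 kHz ≤ fs/2 = 29.35 kHz, appears at 2.6 kHz.
19.1 kHz ≤ fs/2 = 29.35 kHz, passes unchanged.
215.7 kHz mod fs = 39.6 kHz.
39.6 kHz > fs/2 = 29.35 kHz, folds to fs − 39.6 kHz = 19.1 kHz.
183.1 kHz mod fs = 7 kHz.
7 kHz ≤ fs/2 = 29.35 kHz, appears at 7 kHz.
159 kHz mod fs = 41.6 kHz.
41.6 kHz > fs/2 = 29.35 kHz, folds to fs − 41.6 kHz = 17.1 kHz.
Distinct values: {2.6 kHz, 7 kHz, 17.1 kHz, 19.1 kHz}.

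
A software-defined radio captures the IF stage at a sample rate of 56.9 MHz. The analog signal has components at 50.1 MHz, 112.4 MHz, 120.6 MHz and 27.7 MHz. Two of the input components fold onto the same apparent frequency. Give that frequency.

fs/2 = 28.45 MHz.
50.1 MHz > fs/2 = 28.45 MHz, folds to fs − 50.1 MHz = 6.8 MHz.
112.4 MHz mod fs = 55.5 MHz.
55.5 MHz > fs/2 = 28.45 MHz, folds to fs − 55.5 MHz = 1.4 MHz.
120.6 MHz mod fs = 6.8 MHz.
6.8 MHz ≤ fs/2 = 28.45 MHz, appears at 6.8 MHz.
27.7 MHz ≤ fs/2 = 28.45 MHz, passes unchanged.
50.1 MHz and 120.6 MHz both map to 6.8 MHz.

6.8 MHz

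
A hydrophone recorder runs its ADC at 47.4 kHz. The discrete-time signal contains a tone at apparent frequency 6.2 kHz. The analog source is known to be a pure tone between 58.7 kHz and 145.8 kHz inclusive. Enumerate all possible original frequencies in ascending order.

88.6 kHz, 101 kHz, 136 kHz

Frequencies that alias to 6.2 kHz are k·fs ± 6.2 kHz for integer k ≥ 0.
k=0: 6.2 kHz.
k=1: 41.2 kHz, 53.6 kHz.
k=2: 88.6 kHz, 101 kHz.
k=3: 136 kHz, 148.4 kHz.
k=4: 183.4 kHz, 195.8 kHz.
Within [58.7 kHz, 145.8 kHz]: 88.6 kHz, 101 kHz, 136 kHz.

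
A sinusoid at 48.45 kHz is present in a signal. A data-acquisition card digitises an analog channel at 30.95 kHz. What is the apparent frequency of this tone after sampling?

13.45 kHz

48.45 kHz mod fs = 17.5 kHz.
17.5 kHz > fs/2 = 15.475 kHz, folds to fs − 17.5 kHz = 13.45 kHz.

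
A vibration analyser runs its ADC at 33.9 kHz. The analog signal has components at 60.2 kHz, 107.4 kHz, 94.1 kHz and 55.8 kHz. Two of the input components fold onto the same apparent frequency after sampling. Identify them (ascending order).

60.2 kHz, 94.1 kHz

fs/2 = 16.95 kHz.
60.2 kHz mod fs = 26.3 kHz.
26.3 kHz > fs/2 = 16.95 kHz, folds to fs − 26.3 kHz = 7.6 kHz.
107.4 kHz mod fs = 5.7 kHz.
5.7 kHz ≤ fs/2 = 16.95 kHz, appears at 5.7 kHz.
94.1 kHz mod fs = 26.3 kHz.
26.3 kHz > fs/2 = 16.95 kHz, folds to fs − 26.3 kHz = 7.6 kHz.
55.8 kHz mod fs = 21.9 kHz.
21.9 kHz > fs/2 = 16.95 kHz, folds to fs − 21.9 kHz = 12 kHz.
60.2 kHz and 94.1 kHz both map to 7.6 kHz.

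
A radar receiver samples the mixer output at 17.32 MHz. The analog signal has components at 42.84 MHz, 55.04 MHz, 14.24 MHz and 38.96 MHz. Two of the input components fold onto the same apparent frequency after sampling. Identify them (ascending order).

fs/2 = 8.66 MHz.
42.84 MHz mod fs = 8.2 MHz.
8.2 MHz ≤ fs/2 = 8.66 MHz, appears at 8.2 MHz.
55.04 MHz mod fs = 3.08 MHz.
3.08 MHz ≤ fs/2 = 8.66 MHz, appears at 3.08 MHz.
14.24 MHz > fs/2 = 8.66 MHz, folds to fs − 14.24 MHz = 3.08 MHz.
38.96 MHz mod fs = 4.32 MHz.
4.32 MHz ≤ fs/2 = 8.66 MHz, appears at 4.32 MHz.
14.24 MHz and 55.04 MHz both map to 3.08 MHz.

14.24 MHz, 55.04 MHz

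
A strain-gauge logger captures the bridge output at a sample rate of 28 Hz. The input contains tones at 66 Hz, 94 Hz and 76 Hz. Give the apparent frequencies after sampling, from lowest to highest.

fs/2 = 14 Hz.
66 Hz mod fs = 10 Hz.
10 Hz ≤ fs/2 = 14 Hz, appears at 10 Hz.
94 Hz mod fs = 10 Hz.
10 Hz ≤ fs/2 = 14 Hz, appears at 10 Hz.
76 Hz mod fs = 20 Hz.
20 Hz > fs/2 = 14 Hz, folds to fs − 20 Hz = 8 Hz.
Distinct values: {8 Hz, 10 Hz}.

8 Hz, 10 Hz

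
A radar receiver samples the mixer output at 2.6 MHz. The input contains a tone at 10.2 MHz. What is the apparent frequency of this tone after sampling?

10.2 MHz mod fs = 2.4 MHz.
2.4 MHz > fs/2 = 1.3 MHz, folds to fs − 2.4 MHz = 0.2 MHz.

0.2 MHz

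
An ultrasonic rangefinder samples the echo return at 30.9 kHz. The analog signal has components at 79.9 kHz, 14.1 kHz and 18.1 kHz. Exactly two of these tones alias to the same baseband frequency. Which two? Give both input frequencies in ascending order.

18.1 kHz, 79.9 kHz

fs/2 = 15.45 kHz.
79.9 kHz mod fs = 18.1 kHz.
18.1 kHz > fs/2 = 15.45 kHz, folds to fs − 18.1 kHz = 12.8 kHz.
14.1 kHz ≤ fs/2 = 15.45 kHz, passes unchanged.
18.1 kHz > fs/2 = 15.45 kHz, folds to fs − 18.1 kHz = 12.8 kHz.
18.1 kHz and 79.9 kHz both map to 12.8 kHz.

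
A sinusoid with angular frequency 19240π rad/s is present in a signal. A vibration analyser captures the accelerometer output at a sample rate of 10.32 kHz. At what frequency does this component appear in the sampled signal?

0.7 kHz

ω = 19240π rad/s → f = ω/(2π) = 9620 Hz = 9.62 kHz.
9.62 kHz > fs/2 = 5.16 kHz, folds to fs − 9.62 kHz = 0.7 kHz.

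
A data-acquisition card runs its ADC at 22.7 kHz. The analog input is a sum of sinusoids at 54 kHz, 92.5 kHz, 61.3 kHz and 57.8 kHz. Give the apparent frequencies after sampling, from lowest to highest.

1.7 kHz, 6.8 kHz, 8.6 kHz, 10.3 kHz

fs/2 = 11.35 kHz.
54 kHz mod fs = 8.6 kHz.
8.6 kHz ≤ fs/2 = 11.35 kHz, appears at 8.6 kHz.
92.5 kHz mod fs = 1.7 kHz.
1.7 kHz ≤ fs/2 = 11.35 kHz, appears at 1.7 kHz.
61.3 kHz mod fs = 15.9 kHz.
15.9 kHz > fs/2 = 11.35 kHz, folds to fs − 15.9 kHz = 6.8 kHz.
57.8 kHz mod fs = 12.4 kHz.
12.4 kHz > fs/2 = 11.35 kHz, folds to fs − 12.4 kHz = 10.3 kHz.
Distinct values: {1.7 kHz, 6.8 kHz, 8.6 kHz, 10.3 kHz}.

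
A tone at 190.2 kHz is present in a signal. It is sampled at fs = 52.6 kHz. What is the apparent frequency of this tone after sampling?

20.2 kHz

190.2 kHz mod fs = 32.4 kHz.
32.4 kHz > fs/2 = 26.3 kHz, folds to fs − 32.4 kHz = 20.2 kHz.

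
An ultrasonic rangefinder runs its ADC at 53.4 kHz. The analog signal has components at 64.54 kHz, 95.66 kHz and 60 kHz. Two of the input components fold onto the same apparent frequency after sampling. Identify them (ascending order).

64.54 kHz, 95.66 kHz

fs/2 = 26.7 kHz.
64.54 kHz mod fs = 11.14 kHz.
11.14 kHz ≤ fs/2 = 26.7 kHz, appears at 11.14 kHz.
95.66 kHz mod fs = 42.26 kHz.
42.26 kHz > fs/2 = 26.7 kHz, folds to fs − 42.26 kHz = 11.14 kHz.
60 kHz mod fs = 6.6 kHz.
6.6 kHz ≤ fs/2 = 26.7 kHz, appears at 6.6 kHz.
64.54 kHz and 95.66 kHz both map to 11.14 kHz.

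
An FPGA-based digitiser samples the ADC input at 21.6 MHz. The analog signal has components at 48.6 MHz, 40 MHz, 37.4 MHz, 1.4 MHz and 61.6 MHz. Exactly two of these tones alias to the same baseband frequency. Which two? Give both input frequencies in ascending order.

40 MHz, 61.6 MHz

fs/2 = 10.8 MHz.
48.6 MHz mod fs = 5.4 MHz.
5.4 MHz ≤ fs/2 = 10.8 MHz, appears at 5.4 MHz.
40 MHz mod fs = 18.4 MHz.
18.4 MHz > fs/2 = 10.8 MHz, folds to fs − 18.4 MHz = 3.2 MHz.
37.4 MHz mod fs = 15.8 MHz.
15.8 MHz > fs/2 = 10.8 MHz, folds to fs − 15.8 MHz = 5.8 MHz.
1.4 MHz ≤ fs/2 = 10.8 MHz, passes unchanged.
61.6 MHz mod fs = 18.4 MHz.
18.4 MHz > fs/2 = 10.8 MHz, folds to fs − 18.4 MHz = 3.2 MHz.
40 MHz and 61.6 MHz both map to 3.2 MHz.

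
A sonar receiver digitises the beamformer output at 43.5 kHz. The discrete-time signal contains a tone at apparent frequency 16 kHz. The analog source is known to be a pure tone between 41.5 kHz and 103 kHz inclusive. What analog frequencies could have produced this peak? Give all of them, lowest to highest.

Frequencies that alias to 16 kHz are k·fs ± 16 kHz for integer k ≥ 0.
k=0: 16 kHz.
k=1: 27.5 kHz, 59.5 kHz.
k=2: 71 kHz, 103 kHz.
k=3: 114.5 kHz, 146.5 kHz.
Within [41.5 kHz, 103 kHz]: 59.5 kHz, 71 kHz, 103 kHz.

59.5 kHz, 71 kHz, 103 kHz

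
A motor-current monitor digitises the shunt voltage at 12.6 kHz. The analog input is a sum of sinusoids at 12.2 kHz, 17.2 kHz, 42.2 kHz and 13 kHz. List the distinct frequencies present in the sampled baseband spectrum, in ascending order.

fs/2 = 6.3 kHz.
12.2 kHz > fs/2 = 6.3 kHz, folds to fs − 12.2 kHz = 0.4 kHz.
17.2 kHz mod fs = 4.6 kHz.
4.6 kHz ≤ fs/2 = 6.3 kHz, appears at 4.6 kHz.
42.2 kHz mod fs = 4.4 kHz.
4.4 kHz ≤ fs/2 = 6.3 kHz, appears at 4.4 kHz.
13 kHz mod fs = 0.4 kHz.
0.4 kHz ≤ fs/2 = 6.3 kHz, appears at 0.4 kHz.
Distinct values: {0.4 kHz, 4.4 kHz, 4.6 kHz}.

0.4 kHz, 4.4 kHz, 4.6 kHz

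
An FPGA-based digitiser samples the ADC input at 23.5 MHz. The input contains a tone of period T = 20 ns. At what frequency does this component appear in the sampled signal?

3 MHz

T = 20 ns → f = 1/T = 50 MHz.
50 MHz mod fs = 3 MHz.
3 MHz ≤ fs/2 = 11.75 MHz, appears at 3 MHz.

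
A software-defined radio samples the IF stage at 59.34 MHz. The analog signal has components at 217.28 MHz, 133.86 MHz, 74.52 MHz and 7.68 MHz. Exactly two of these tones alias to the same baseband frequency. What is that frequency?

15.18 MHz

fs/2 = 29.67 MHz.
217.28 MHz mod fs = 39.26 MHz.
39.26 MHz > fs/2 = 29.67 MHz, folds to fs − 39.26 MHz = 20.08 MHz.
133.86 MHz mod fs = 15.18 MHz.
15.18 MHz ≤ fs/2 = 29.67 MHz, appears at 15.18 MHz.
74.52 MHz mod fs = 15.18 MHz.
15.18 MHz ≤ fs/2 = 29.67 MHz, appears at 15.18 MHz.
7.68 MHz ≤ fs/2 = 29.67 MHz, passes unchanged.
74.52 MHz and 133.86 MHz both map to 15.18 MHz.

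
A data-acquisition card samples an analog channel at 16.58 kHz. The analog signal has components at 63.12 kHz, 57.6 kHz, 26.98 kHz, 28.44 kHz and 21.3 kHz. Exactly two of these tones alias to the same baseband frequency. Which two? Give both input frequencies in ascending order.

fs/2 = 8.29 kHz.
63.12 kHz mod fs = 13.38 kHz.
13.38 kHz > fs/2 = 8.29 kHz, folds to fs − 13.38 kHz = 3.2 kHz.
57.6 kHz mod fs = 7.86 kHz.
7.86 kHz ≤ fs/2 = 8.29 kHz, appears at 7.86 kHz.
26.98 kHz mod fs = 10.4 kHz.
10.4 kHz > fs/2 = 8.29 kHz, folds to fs − 10.4 kHz = 6.18 kHz.
28.44 kHz mod fs = 11.86 kHz.
11.86 kHz > fs/2 = 8.29 kHz, folds to fs − 11.86 kHz = 4.72 kHz.
21.3 kHz mod fs = 4.72 kHz.
4.72 kHz ≤ fs/2 = 8.29 kHz, appears at 4.72 kHz.
21.3 kHz and 28.44 kHz both map to 4.72 kHz.

21.3 kHz, 28.44 kHz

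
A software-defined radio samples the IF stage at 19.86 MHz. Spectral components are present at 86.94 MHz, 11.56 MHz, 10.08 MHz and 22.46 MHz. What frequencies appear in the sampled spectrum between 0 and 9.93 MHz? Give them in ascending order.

2.6 MHz, 7.5 MHz, 8.3 MHz, 9.78 MHz

fs/2 = 9.93 MHz.
86.94 MHz mod fs = 7.5 MHz.
7.5 MHz ≤ fs/2 = 9.93 MHz, appears at 7.5 MHz.
11.56 MHz > fs/2 = 9.93 MHz, folds to fs − 11.56 MHz = 8.3 MHz.
10.08 MHz > fs/2 = 9.93 MHz, folds to fs − 10.08 MHz = 9.78 MHz.
22.46 MHz mod fs = 2.6 MHz.
2.6 MHz ≤ fs/2 = 9.93 MHz, appears at 2.6 MHz.
Distinct values: {2.6 MHz, 7.5 MHz, 8.3 MHz, 9.78 MHz}.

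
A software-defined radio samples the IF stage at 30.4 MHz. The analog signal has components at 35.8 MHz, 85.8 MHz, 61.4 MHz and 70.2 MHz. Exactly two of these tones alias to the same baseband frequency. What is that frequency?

5.4 MHz

fs/2 = 15.2 MHz.
35.8 MHz mod fs = 5.4 MHz.
5.4 MHz ≤ fs/2 = 15.2 MHz, appears at 5.4 MHz.
85.8 MHz mod fs = 25 MHz.
25 MHz > fs/2 = 15.2 MHz, folds to fs − 25 MHz = 5.4 MHz.
61.4 MHz mod fs = 0.6 MHz.
0.6 MHz ≤ fs/2 = 15.2 MHz, appears at 0.6 MHz.
70.2 MHz mod fs = 9.4 MHz.
9.4 MHz ≤ fs/2 = 15.2 MHz, appears at 9.4 MHz.
35.8 MHz and 85.8 MHz both map to 5.4 MHz.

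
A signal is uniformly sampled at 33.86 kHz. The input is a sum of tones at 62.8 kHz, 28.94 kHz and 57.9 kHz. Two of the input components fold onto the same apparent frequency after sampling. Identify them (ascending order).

fs/2 = 16.93 kHz.
62.8 kHz mod fs = 28.94 kHz.
28.94 kHz > fs/2 = 16.93 kHz, folds to fs − 28.94 kHz = 4.92 kHz.
28.94 kHz > fs/2 = 16.93 kHz, folds to fs − 28.94 kHz = 4.92 kHz.
57.9 kHz mod fs = 24.04 kHz.
24.04 kHz > fs/2 = 16.93 kHz, folds to fs − 24.04 kHz = 9.82 kHz.
28.94 kHz and 62.8 kHz both map to 4.92 kHz.

28.94 kHz, 62.8 kHz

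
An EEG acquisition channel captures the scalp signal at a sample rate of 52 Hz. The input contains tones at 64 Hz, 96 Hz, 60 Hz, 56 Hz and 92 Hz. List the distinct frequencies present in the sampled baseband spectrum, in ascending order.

fs/2 = 26 Hz.
64 Hz mod fs = 12 Hz.
12 Hz ≤ fs/2 = 26 Hz, appears at 12 Hz.
96 Hz mod fs = 44 Hz.
44 Hz > fs/2 = 26 Hz, folds to fs − 44 Hz = 8 Hz.
60 Hz mod fs = 8 Hz.
8 Hz ≤ fs/2 = 26 Hz, appears at 8 Hz.
56 Hz mod fs = 4 Hz.
4 Hz ≤ fs/2 = 26 Hz, appears at 4 Hz.
92 Hz mod fs = 40 Hz.
40 Hz > fs/2 = 26 Hz, folds to fs − 40 Hz = 12 Hz.
Distinct values: {4 Hz, 8 Hz, 12 Hz}.

4 Hz, 8 Hz, 12 Hz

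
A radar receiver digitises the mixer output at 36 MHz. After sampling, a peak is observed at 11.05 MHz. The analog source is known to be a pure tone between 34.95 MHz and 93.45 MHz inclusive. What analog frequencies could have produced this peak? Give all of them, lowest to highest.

Frequencies that alias to 11.05 MHz are k·fs ± 11.05 MHz for integer k ≥ 0.
k=0: 11.05 MHz.
k=1: 24.95 MHz, 47.05 MHz.
k=2: 60.95 MHz, 83.05 MHz.
k=3: 96.95 MHz, 119.05 MHz.
Within [34.95 MHz, 93.45 MHz]: 47.05 MHz, 60.95 MHz, 83.05 MHz.

47.05 MHz, 60.95 MHz, 83.05 MHz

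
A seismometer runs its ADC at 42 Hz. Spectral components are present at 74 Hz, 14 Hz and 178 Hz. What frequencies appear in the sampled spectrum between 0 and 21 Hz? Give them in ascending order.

fs/2 = 21 Hz.
74 Hz mod fs = 32 Hz.
32 Hz > fs/2 = 21 Hz, folds to fs − 32 Hz = 10 Hz.
14 Hz ≤ fs/2 = 21 Hz, passes unchanged.
178 Hz mod fs = 10 Hz.
10 Hz ≤ fs/2 = 21 Hz, appears at 10 Hz.
Distinct values: {10 Hz, 14 Hz}.

10 Hz, 14 Hz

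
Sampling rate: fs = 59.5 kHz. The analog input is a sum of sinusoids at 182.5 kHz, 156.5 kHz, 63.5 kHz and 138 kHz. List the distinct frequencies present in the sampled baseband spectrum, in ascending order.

fs/2 = 29.75 kHz.
182.5 kHz mod fs = 4 kHz.
4 kHz ≤ fs/2 = 29.75 kHz, appears at 4 kHz.
156.5 kHz mod fs = 37.5 kHz.
37.5 kHz > fs/2 = 29.75 kHz, folds to fs − 37.5 kHz = 22 kHz.
63.5 kHz mod fs = 4 kHz.
4 kHz ≤ fs/2 = 29.75 kHz, appears at 4 kHz.
138 kHz mod fs = 19 kHz.
19 kHz ≤ fs/2 = 29.75 kHz, appears at 19 kHz.
Distinct values: {4 kHz, 19 kHz, 22 kHz}.

4 kHz, 19 kHz, 22 kHz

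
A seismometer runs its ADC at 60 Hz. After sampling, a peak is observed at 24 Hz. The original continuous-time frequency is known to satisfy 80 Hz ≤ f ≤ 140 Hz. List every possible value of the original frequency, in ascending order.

84 Hz, 96 Hz

Frequencies that alias to 24 Hz are k·fs ± 24 Hz for integer k ≥ 0.
k=0: 24 Hz.
k=1: 36 Hz, 84 Hz.
k=2: 96 Hz, 144 Hz.
k=3: 156 Hz, 204 Hz.
Within [80 Hz, 140 Hz]: 84 Hz, 96 Hz.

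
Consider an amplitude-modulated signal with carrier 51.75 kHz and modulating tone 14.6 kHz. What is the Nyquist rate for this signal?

132.7 kHz

AM sidebands sit at fc ± fm = 37.15 kHz and 66.35 kHz.
Highest-frequency component: 66.35 kHz.
Nyquist rate = 2 × 66.35 kHz = 132.7 kHz.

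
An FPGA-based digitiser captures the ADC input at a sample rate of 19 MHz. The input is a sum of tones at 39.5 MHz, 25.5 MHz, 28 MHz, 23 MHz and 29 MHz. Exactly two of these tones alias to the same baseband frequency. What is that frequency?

9 MHz

fs/2 = 9.5 MHz.
39.5 MHz mod fs = 1.5 MHz.
1.5 MHz ≤ fs/2 = 9.5 MHz, appears at 1.5 MHz.
25.5 MHz mod fs = 6.5 MHz.
6.5 MHz ≤ fs/2 = 9.5 MHz, appears at 6.5 MHz.
28 MHz mod fs = 9 MHz.
9 MHz ≤ fs/2 = 9.5 MHz, appears at 9 MHz.
23 MHz mod fs = 4 MHz.
4 MHz ≤ fs/2 = 9.5 MHz, appears at 4 MHz.
29 MHz mod fs = 10 MHz.
10 MHz > fs/2 = 9.5 MHz, folds to fs − 10 MHz = 9 MHz.
28 MHz and 29 MHz both map to 9 MHz.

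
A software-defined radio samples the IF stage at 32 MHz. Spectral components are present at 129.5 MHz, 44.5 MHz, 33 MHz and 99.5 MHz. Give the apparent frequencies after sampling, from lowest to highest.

fs/2 = 16 MHz.
129.5 MHz mod fs = 1.5 MHz.
1.5 MHz ≤ fs/2 = 16 MHz, appears at 1.5 MHz.
44.5 MHz mod fs = 12.5 MHz.
12.5 MHz ≤ fs/2 = 16 MHz, appears at 12.5 MHz.
33 MHz mod fs = 1 MHz.
1 MHz ≤ fs/2 = 16 MHz, appears at 1 MHz.
99.5 MHz mod fs = 3.5 MHz.
3.5 MHz ≤ fs/2 = 16 MHz, appears at 3.5 MHz.
Distinct values: {1 MHz, 1.5 MHz, 3.5 MHz, 12.5 MHz}.

1 MHz, 1.5 MHz, 3.5 MHz, 12.5 MHz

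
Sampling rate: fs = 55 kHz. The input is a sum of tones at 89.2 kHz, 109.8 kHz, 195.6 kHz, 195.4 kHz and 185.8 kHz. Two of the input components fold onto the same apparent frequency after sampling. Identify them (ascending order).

fs/2 = 27.5 kHz.
89.2 kHz mod fs = 34.2 kHz.
34.2 kHz > fs/2 = 27.5 kHz, folds to fs − 34.2 kHz = 20.8 kHz.
109.8 kHz mod fs = 54.8 kHz.
54.8 kHz > fs/2 = 27.5 kHz, folds to fs − 54.8 kHz = 0.2 kHz.
195.6 kHz mod fs = 30.6 kHz.
30.6 kHz > fs/2 = 27.5 kHz, folds to fs − 30.6 kHz = 24.4 kHz.
195.4 kHz mod fs = 30.4 kHz.
30.4 kHz > fs/2 = 27.5 kHz, folds to fs − 30.4 kHz = 24.6 kHz.
185.8 kHz mod fs = 20.8 kHz.
20.8 kHz ≤ fs/2 = 27.5 kHz, appears at 20.8 kHz.
89.2 kHz and 185.8 kHz both map to 20.8 kHz.

89.2 kHz, 185.8 kHz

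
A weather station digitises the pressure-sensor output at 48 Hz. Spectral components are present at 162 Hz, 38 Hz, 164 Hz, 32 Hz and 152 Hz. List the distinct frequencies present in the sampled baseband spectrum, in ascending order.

fs/2 = 24 Hz.
162 Hz mod fs = 18 Hz.
18 Hz ≤ fs/2 = 24 Hz, appears at 18 Hz.
38 Hz > fs/2 = 24 Hz, folds to fs − 38 Hz = 10 Hz.
164 Hz mod fs = 20 Hz.
20 Hz ≤ fs/2 = 24 Hz, appears at 20 Hz.
32 Hz > fs/2 = 24 Hz, folds to fs − 32 Hz = 16 Hz.
152 Hz mod fs = 8 Hz.
8 Hz ≤ fs/2 = 24 Hz, appears at 8 Hz.
Distinct values: {8 Hz, 10 Hz, 16 Hz, 18 Hz, 20 Hz}.

8 Hz, 10 Hz, 16 Hz, 18 Hz, 20 Hz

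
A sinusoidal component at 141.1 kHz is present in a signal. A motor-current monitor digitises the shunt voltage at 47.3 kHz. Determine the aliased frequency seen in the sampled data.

0.8 kHz

141.1 kHz mod fs = 46.5 kHz.
46.5 kHz > fs/2 = 23.65 kHz, folds to fs − 46.5 kHz = 0.8 kHz.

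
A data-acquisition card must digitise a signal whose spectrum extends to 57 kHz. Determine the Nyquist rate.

Nyquist rate = 2 × 57 kHz = 114 kHz.

114 kHz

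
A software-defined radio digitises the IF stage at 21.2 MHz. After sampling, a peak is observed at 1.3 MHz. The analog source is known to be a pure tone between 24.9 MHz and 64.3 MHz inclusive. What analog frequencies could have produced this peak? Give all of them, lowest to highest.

Frequencies that alias to 1.3 MHz are k·fs ± 1.3 MHz for integer k ≥ 0.
k=0: 1.3 MHz.
k=1: 19.9 MHz, 22.5 MHz.
k=2: 41.1 MHz, 43.7 MHz.
k=3: 62.3 MHz, 64.9 MHz.
k=4: 83.5 MHz, 86.1 MHz.
Within [24.9 MHz, 64.3 MHz]: 41.1 MHz, 43.7 MHz, 62.3 MHz.

41.1 MHz, 43.7 MHz, 62.3 MHz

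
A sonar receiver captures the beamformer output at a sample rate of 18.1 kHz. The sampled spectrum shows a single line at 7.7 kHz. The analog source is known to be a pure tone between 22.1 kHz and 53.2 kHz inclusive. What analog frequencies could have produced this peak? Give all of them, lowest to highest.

25.8 kHz, 28.5 kHz, 43.9 kHz, 46.6 kHz

Frequencies that alias to 7.7 kHz are k·fs ± 7.7 kHz for integer k ≥ 0.
k=0: 7.7 kHz.
k=1: 10.4 kHz, 25.8 kHz.
k=2: 28.5 kHz, 43.9 kHz.
k=3: 46.6 kHz, 62 kHz.
k=4: 64.7 kHz, 80.1 kHz.
Within [22.1 kHz, 53.2 kHz]: 25.8 kHz, 28.5 kHz, 43.9 kHz, 46.6 kHz.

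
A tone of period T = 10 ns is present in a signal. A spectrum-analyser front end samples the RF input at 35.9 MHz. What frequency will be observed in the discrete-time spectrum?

T = 10 ns → f = 1/T = 100 MHz.
100 MHz mod fs = 28.2 MHz.
28.2 MHz > fs/2 = 17.95 MHz, folds to fs − 28.2 MHz = 7.7 MHz.

7.7 MHz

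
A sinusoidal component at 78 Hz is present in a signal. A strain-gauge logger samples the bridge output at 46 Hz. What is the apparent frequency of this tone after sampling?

78 Hz mod fs = 32 Hz.
32 Hz > fs/2 = 23 Hz, folds to fs − 32 Hz = 14 Hz.

14 Hz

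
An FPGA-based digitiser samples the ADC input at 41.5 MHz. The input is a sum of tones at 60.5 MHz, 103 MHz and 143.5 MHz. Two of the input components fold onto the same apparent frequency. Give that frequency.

19 MHz

fs/2 = 20.75 MHz.
60.5 MHz mod fs = 19 MHz.
19 MHz ≤ fs/2 = 20.75 MHz, appears at 19 MHz.
103 MHz mod fs = 20 MHz.
20 MHz ≤ fs/2 = 20.75 MHz, appears at 20 MHz.
143.5 MHz mod fs = 19 MHz.
19 MHz ≤ fs/2 = 20.75 MHz, appears at 19 MHz.
60.5 MHz and 143.5 MHz both map to 19 MHz.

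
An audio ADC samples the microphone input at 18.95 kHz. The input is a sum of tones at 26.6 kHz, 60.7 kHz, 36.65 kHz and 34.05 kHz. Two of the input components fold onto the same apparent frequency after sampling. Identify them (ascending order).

34.05 kHz, 60.7 kHz

fs/2 = 9.475 kHz.
26.6 kHz mod fs = 7.65 kHz.
7.65 kHz ≤ fs/2 = 9.475 kHz, appears at 7.65 kHz.
60.7 kHz mod fs = 3.85 kHz.
3.85 kHz ≤ fs/2 = 9.475 kHz, appears at 3.85 kHz.
36.65 kHz mod fs = 17.7 kHz.
17.7 kHz > fs/2 = 9.475 kHz, folds to fs − 17.7 kHz = 1.25 kHz.
34.05 kHz mod fs = 15.1 kHz.
15.1 kHz > fs/2 = 9.475 kHz, folds to fs − 15.1 kHz = 3.85 kHz.
34.05 kHz and 60.7 kHz both map to 3.85 kHz.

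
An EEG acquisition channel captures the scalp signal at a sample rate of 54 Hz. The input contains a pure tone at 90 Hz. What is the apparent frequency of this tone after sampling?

90 Hz mod fs = 36 Hz.
36 Hz > fs/2 = 27 Hz, folds to fs − 36 Hz = 18 Hz.

18 Hz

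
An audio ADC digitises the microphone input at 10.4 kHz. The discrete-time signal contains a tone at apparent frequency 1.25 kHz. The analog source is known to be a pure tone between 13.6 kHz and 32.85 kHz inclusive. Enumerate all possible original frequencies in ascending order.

19.55 kHz, 22.05 kHz, 29.95 kHz, 32.45 kHz

Frequencies that alias to 1.25 kHz are k·fs ± 1.25 kHz for integer k ≥ 0.
k=0: 1.25 kHz.
k=1: 9.15 kHz, 11.65 kHz.
k=2: 19.55 kHz, 22.05 kHz.
k=3: 29.95 kHz, 32.45 kHz.
k=4: 40.35 kHz, 42.85 kHz.
Within [13.6 kHz, 32.85 kHz]: 19.55 kHz, 22.05 kHz, 29.95 kHz, 32.45 kHz.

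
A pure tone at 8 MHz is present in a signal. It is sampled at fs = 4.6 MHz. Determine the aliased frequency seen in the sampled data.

1.2 MHz

8 MHz mod fs = 3.4 MHz.
3.4 MHz > fs/2 = 2.3 MHz, folds to fs − 3.4 MHz = 1.2 MHz.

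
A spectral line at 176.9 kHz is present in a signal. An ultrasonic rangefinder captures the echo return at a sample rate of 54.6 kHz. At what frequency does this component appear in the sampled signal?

13.1 kHz

176.9 kHz mod fs = 13.1 kHz.
13.1 kHz ≤ fs/2 = 27.3 kHz, appears at 13.1 kHz.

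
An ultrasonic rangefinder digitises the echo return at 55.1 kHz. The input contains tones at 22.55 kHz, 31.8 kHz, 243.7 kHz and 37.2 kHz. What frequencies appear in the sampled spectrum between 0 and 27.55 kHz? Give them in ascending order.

fs/2 = 27.55 kHz.
22.55 kHz ≤ fs/2 = 27.55 kHz, passes unchanged.
31.8 kHz > fs/2 = 27.55 kHz, folds to fs − 31.8 kHz = 23.3 kHz.
243.7 kHz mod fs = 23.3 kHz.
23.3 kHz ≤ fs/2 = 27.55 kHz, appears at 23.3 kHz.
37.2 kHz > fs/2 = 27.55 kHz, folds to fs − 37.2 kHz = 17.9 kHz.
Distinct values: {17.9 kHz, 22.55 kHz, 23.3 kHz}.

17.9 kHz, 22.55 kHz, 23.3 kHz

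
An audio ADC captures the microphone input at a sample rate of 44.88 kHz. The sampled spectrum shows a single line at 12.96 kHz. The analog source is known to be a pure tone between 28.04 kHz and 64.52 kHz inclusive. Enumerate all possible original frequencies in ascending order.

Frequencies that alias to 12.96 kHz are k·fs ± 12.96 kHz for integer k ≥ 0.
k=0: 12.96 kHz.
k=1: 31.92 kHz, 57.84 kHz.
k=2: 76.8 kHz, 102.72 kHz.
Within [28.04 kHz, 64.52 kHz]: 31.92 kHz, 57.84 kHz.

31.92 kHz, 57.84 kHz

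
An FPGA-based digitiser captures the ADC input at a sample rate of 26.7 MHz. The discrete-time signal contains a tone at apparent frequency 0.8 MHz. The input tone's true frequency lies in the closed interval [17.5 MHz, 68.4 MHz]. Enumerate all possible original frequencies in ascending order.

25.9 MHz, 27.5 MHz, 52.6 MHz, 54.2 MHz

Frequencies that alias to 0.8 MHz are k·fs ± 0.8 MHz for integer k ≥ 0.
k=0: 0.8 MHz.
k=1: 25.9 MHz, 27.5 MHz.
k=2: 52.6 MHz, 54.2 MHz.
k=3: 79.3 MHz, 80.9 MHz.
Within [17.5 MHz, 68.4 MHz]: 25.9 MHz, 27.5 MHz, 52.6 MHz, 54.2 MHz.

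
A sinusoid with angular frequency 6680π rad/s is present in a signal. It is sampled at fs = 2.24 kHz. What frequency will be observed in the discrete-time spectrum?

1.1 kHz

ω = 6680π rad/s → f = ω/(2π) = 3340 Hz = 3.34 kHz.
3.34 kHz mod fs = 1.1 kHz.
1.1 kHz ≤ fs/2 = 1.12 kHz, appears at 1.1 kHz.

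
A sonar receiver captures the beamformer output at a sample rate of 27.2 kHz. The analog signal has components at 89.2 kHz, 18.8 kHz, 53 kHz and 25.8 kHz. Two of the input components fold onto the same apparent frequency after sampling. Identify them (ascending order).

25.8 kHz, 53 kHz

fs/2 = 13.6 kHz.
89.2 kHz mod fs = 7.6 kHz.
7.6 kHz ≤ fs/2 = 13.6 kHz, appears at 7.6 kHz.
18.8 kHz > fs/2 = 13.6 kHz, folds to fs − 18.8 kHz = 8.4 kHz.
53 kHz mod fs = 25.8 kHz.
25.8 kHz > fs/2 = 13.6 kHz, folds to fs − 25.8 kHz = 1.4 kHz.
25.8 kHz > fs/2 = 13.6 kHz, folds to fs − 25.8 kHz = 1.4 kHz.
25.8 kHz and 53 kHz both map to 1.4 kHz.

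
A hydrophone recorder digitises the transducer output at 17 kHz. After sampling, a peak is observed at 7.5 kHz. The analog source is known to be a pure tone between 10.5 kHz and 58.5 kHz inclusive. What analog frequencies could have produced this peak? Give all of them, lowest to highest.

Frequencies that alias to 7.5 kHz are k·fs ± 7.5 kHz for integer k ≥ 0.
k=0: 7.5 kHz.
k=1: 9.5 kHz, 24.5 kHz.
k=2: 26.5 kHz, 41.5 kHz.
k=3: 43.5 kHz, 58.5 kHz.
k=4: 60.5 kHz, 75.5 kHz.
Within [10.5 kHz, 58.5 kHz]: 24.5 kHz, 26.5 kHz, 41.5 kHz, 43.5 kHz, 58.5 kHz.

24.5 kHz, 26.5 kHz, 41.5 kHz, 43.5 kHz, 58.5 kHz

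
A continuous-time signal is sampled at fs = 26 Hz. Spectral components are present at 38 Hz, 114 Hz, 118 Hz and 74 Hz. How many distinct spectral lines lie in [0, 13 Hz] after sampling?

3

fs/2 = 13 Hz.
38 Hz mod fs = 12 Hz.
12 Hz ≤ fs/2 = 13 Hz, appears at 12 Hz.
114 Hz mod fs = 10 Hz.
10 Hz ≤ fs/2 = 13 Hz, appears at 10 Hz.
118 Hz mod fs = 14 Hz.
14 Hz > fs/2 = 13 Hz, folds to fs − 14 Hz = 12 Hz.
74 Hz mod fs = 22 Hz.
22 Hz > fs/2 = 13 Hz, folds to fs − 22 Hz = 4 Hz.
Distinct values: {4 Hz, 10 Hz, 12 Hz} → 3.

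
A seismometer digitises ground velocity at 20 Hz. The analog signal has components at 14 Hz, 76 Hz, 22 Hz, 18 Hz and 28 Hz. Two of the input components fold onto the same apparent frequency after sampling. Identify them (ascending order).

18 Hz, 22 Hz

fs/2 = 10 Hz.
14 Hz > fs/2 = 10 Hz, folds to fs − 14 Hz = 6 Hz.
76 Hz mod fs = 16 Hz.
16 Hz > fs/2 = 10 Hz, folds to fs − 16 Hz = 4 Hz.
22 Hz mod fs = 2 Hz.
2 Hz ≤ fs/2 = 10 Hz, appears at 2 Hz.
18 Hz > fs/2 = 10 Hz, folds to fs − 18 Hz = 2 Hz.
28 Hz mod fs = 8 Hz.
8 Hz ≤ fs/2 = 10 Hz, appears at 8 Hz.
18 Hz and 22 Hz both map to 2 Hz.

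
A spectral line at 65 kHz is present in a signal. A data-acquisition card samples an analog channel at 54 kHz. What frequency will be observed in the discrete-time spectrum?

65 kHz mod fs = 11 kHz.
11 kHz ≤ fs/2 = 27 kHz, appears at 11 kHz.

11 kHz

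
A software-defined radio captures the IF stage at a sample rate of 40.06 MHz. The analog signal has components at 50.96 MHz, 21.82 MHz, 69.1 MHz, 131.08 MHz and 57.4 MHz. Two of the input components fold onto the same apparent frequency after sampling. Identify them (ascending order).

50.96 MHz, 131.08 MHz

fs/2 = 20.03 MHz.
50.96 MHz mod fs = 10.9 MHz.
10.9 MHz ≤ fs/2 = 20.03 MHz, appears at 10.9 MHz.
21.82 MHz > fs/2 = 20.03 MHz, folds to fs − 21.82 MHz = 18.24 MHz.
69.1 MHz mod fs = 29.04 MHz.
29.04 MHz > fs/2 = 20.03 MHz, folds to fs − 29.04 MHz = 11.02 MHz.
131.08 MHz mod fs = 10.9 MHz.
10.9 MHz ≤ fs/2 = 20.03 MHz, appears at 10.9 MHz.
57.4 MHz mod fs = 17.34 MHz.
17.34 MHz ≤ fs/2 = 20.03 MHz, appears at 17.34 MHz.
50.96 MHz and 131.08 MHz both map to 10.9 MHz.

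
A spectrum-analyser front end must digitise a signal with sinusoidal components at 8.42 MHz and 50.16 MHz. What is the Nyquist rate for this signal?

100.32 MHz

Highest-frequency component: 50.16 MHz.
Nyquist rate = 2 × 50.16 MHz = 100.32 MHz.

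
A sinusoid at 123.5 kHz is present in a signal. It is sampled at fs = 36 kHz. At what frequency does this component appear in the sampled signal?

15.5 kHz

123.5 kHz mod fs = 15.5 kHz.
15.5 kHz ≤ fs/2 = 18 kHz, appears at 15.5 kHz.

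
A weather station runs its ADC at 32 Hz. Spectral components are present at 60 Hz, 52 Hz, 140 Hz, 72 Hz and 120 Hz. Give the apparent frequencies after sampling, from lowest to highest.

4 Hz, 8 Hz, 12 Hz

fs/2 = 16 Hz.
60 Hz mod fs = 28 Hz.
28 Hz > fs/2 = 16 Hz, folds to fs − 28 Hz = 4 Hz.
52 Hz mod fs = 20 Hz.
20 Hz > fs/2 = 16 Hz, folds to fs − 20 Hz = 12 Hz.
140 Hz mod fs = 12 Hz.
12 Hz ≤ fs/2 = 16 Hz, appears at 12 Hz.
72 Hz mod fs = 8 Hz.
8 Hz ≤ fs/2 = 16 Hz, appears at 8 Hz.
120 Hz mod fs = 24 Hz.
24 Hz > fs/2 = 16 Hz, folds to fs − 24 Hz = 8 Hz.
Distinct values: {4 Hz, 8 Hz, 12 Hz}.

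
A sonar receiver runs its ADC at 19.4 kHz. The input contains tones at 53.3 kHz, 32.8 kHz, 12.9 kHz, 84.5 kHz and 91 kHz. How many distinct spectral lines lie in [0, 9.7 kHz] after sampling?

4

fs/2 = 9.7 kHz.
53.3 kHz mod fs = 14.5 kHz.
14.5 kHz > fs/2 = 9.7 kHz, folds to fs − 14.5 kHz = 4.9 kHz.
32.8 kHz mod fs = 13.4 kHz.
13.4 kHz > fs/2 = 9.7 kHz, folds to fs − 13.4 kHz = 6 kHz.
12.9 kHz > fs/2 = 9.7 kHz, folds to fs − 12.9 kHz = 6.5 kHz.
84.5 kHz mod fs = 6.9 kHz.
6.9 kHz ≤ fs/2 = 9.7 kHz, appears at 6.9 kHz.
91 kHz mod fs = 13.4 kHz.
13.4 kHz > fs/2 = 9.7 kHz, folds to fs − 13.4 kHz = 6 kHz.
Distinct values: {4.9 kHz, 6 kHz, 6.5 kHz, 6.9 kHz} → 4.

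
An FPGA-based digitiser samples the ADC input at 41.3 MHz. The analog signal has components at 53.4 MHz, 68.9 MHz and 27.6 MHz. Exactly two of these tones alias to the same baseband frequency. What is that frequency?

13.7 MHz

fs/2 = 20.65 MHz.
53.4 MHz mod fs = 12.1 MHz.
12.1 MHz ≤ fs/2 = 20.65 MHz, appears at 12.1 MHz.
68.9 MHz mod fs = 27.6 MHz.
27.6 MHz > fs/2 = 20.65 MHz, folds to fs − 27.6 MHz = 13.7 MHz.
27.6 MHz > fs/2 = 20.65 MHz, folds to fs − 27.6 MHz = 13.7 MHz.
27.6 MHz and 68.9 MHz both map to 13.7 MHz.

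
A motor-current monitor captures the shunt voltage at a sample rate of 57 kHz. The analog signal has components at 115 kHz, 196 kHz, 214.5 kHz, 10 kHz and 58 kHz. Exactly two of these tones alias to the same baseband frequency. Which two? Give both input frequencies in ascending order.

fs/2 = 28.5 kHz.
115 kHz mod fs = 1 kHz.
1 kHz ≤ fs/2 = 28.5 kHz, appears at 1 kHz.
196 kHz mod fs = 25 kHz.
25 kHz ≤ fs/2 = 28.5 kHz, appears at 25 kHz.
214.5 kHz mod fs = 43.5 kHz.
43.5 kHz > fs/2 = 28.5 kHz, folds to fs − 43.5 kHz = 13.5 kHz.
10 kHz ≤ fs/2 = 28.5 kHz, passes unchanged.
58 kHz mod fs = 1 kHz.
1 kHz ≤ fs/2 = 28.5 kHz, appears at 1 kHz.
58 kHz and 115 kHz both map to 1 kHz.

58 kHz, 115 kHz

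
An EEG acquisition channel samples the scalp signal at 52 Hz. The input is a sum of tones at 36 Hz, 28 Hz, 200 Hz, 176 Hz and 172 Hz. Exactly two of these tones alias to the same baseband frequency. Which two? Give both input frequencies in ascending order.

36 Hz, 172 Hz

fs/2 = 26 Hz.
36 Hz > fs/2 = 26 Hz, folds to fs − 36 Hz = 16 Hz.
28 Hz > fs/2 = 26 Hz, folds to fs − 28 Hz = 24 Hz.
200 Hz mod fs = 44 Hz.
44 Hz > fs/2 = 26 Hz, folds to fs − 44 Hz = 8 Hz.
176 Hz mod fs = 20 Hz.
20 Hz ≤ fs/2 = 26 Hz, appears at 20 Hz.
172 Hz mod fs = 16 Hz.
16 Hz ≤ fs/2 = 26 Hz, appears at 16 Hz.
36 Hz and 172 Hz both map to 16 Hz.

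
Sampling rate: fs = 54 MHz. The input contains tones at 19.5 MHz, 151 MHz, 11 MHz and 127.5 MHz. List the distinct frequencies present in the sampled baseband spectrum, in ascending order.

fs/2 = 27 MHz.
19.5 MHz ≤ fs/2 = 27 MHz, passes unchanged.
151 MHz mod fs = 43 MHz.
43 MHz > fs/2 = 27 MHz, folds to fs − 43 MHz = 11 MHz.
11 MHz ≤ fs/2 = 27 MHz, passes unchanged.
127.5 MHz mod fs = 19.5 MHz.
19.5 MHz ≤ fs/2 = 27 MHz, appears at 19.5 MHz.
Distinct values: {11 MHz, 19.5 MHz}.

11 MHz, 19.5 MHz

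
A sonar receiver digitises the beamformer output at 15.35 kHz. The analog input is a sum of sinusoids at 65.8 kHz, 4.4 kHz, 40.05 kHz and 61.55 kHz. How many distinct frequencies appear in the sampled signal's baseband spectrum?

fs/2 = 7.675 kHz.
65.8 kHz mod fs = 4.4 kHz.
4.4 kHz ≤ fs/2 = 7.675 kHz, appears at 4.4 kHz.
4.4 kHz ≤ fs/2 = 7.675 kHz, passes unchanged.
40.05 kHz mod fs = 9.35 kHz.
9.35 kHz > fs/2 = 7.675 kHz, folds to fs − 9.35 kHz = 6 kHz.
61.55 kHz mod fs = 0.15 kHz.
0.15 kHz ≤ fs/2 = 7.675 kHz, appears at 0.15 kHz.
Distinct values: {0.15 kHz, 4.4 kHz, 6 kHz} → 3.

3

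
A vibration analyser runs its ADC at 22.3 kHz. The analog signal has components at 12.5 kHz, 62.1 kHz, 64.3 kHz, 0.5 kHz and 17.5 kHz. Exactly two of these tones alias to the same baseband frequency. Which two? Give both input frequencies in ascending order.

fs/2 = 11.15 kHz.
12.5 kHz > fs/2 = 11.15 kHz, folds to fs − 12.5 kHz = 9.8 kHz.
62.1 kHz mod fs = 17.5 kHz.
17.5 kHz > fs/2 = 11.15 kHz, folds to fs − 17.5 kHz = 4.8 kHz.
64.3 kHz mod fs = 19.7 kHz.
19.7 kHz > fs/2 = 11.15 kHz, folds to fs − 19.7 kHz = 2.6 kHz.
0.5 kHz ≤ fs/2 = 11.15 kHz, passes unchanged.
17.5 kHz > fs/2 = 11.15 kHz, folds to fs − 17.5 kHz = 4.8 kHz.
17.5 kHz and 62.1 kHz both map to 4.8 kHz.

17.5 kHz, 62.1 kHz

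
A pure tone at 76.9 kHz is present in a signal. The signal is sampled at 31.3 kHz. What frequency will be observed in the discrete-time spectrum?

14.3 kHz

76.9 kHz mod fs = 14.3 kHz.
14.3 kHz ≤ fs/2 = 15.65 kHz, appears at 14.3 kHz.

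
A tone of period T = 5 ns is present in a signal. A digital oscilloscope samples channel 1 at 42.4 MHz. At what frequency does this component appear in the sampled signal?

T = 5 ns → f = 1/T = 200 MHz.
200 MHz mod fs = 30.4 MHz.
30.4 MHz > fs/2 = 21.2 MHz, folds to fs − 30.4 MHz = 12 MHz.

12 MHz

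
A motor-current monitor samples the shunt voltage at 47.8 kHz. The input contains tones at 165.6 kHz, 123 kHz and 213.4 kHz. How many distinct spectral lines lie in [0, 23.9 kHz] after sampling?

2

fs/2 = 23.9 kHz.
165.6 kHz mod fs = 22.2 kHz.
22.2 kHz ≤ fs/2 = 23.9 kHz, appears at 22.2 kHz.
123 kHz mod fs = 27.4 kHz.
27.4 kHz > fs/2 = 23.9 kHz, folds to fs − 27.4 kHz = 20.4 kHz.
213.4 kHz mod fs = 22.2 kHz.
22.2 kHz ≤ fs/2 = 23.9 kHz, appears at 22.2 kHz.
Distinct values: {20.4 kHz, 22.2 kHz} → 2.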